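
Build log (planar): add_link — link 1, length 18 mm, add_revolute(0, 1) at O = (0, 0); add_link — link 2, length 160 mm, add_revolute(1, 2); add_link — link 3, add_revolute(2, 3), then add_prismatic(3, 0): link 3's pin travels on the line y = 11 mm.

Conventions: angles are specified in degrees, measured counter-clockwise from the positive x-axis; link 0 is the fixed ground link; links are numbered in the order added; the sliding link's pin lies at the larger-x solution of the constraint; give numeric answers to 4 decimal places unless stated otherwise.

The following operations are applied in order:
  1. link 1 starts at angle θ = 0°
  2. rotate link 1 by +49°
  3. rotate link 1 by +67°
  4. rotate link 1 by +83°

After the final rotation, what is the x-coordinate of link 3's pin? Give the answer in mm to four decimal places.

geometry: r = 18 mm, L = 160 mm, e = 11 mm; θ starts at 0°
rotate link 1 by +49°: θ ← 0° +49° = 49°
rotate link 1 by +67°: θ ← 49° +67° = 116°
rotate link 1 by +83°: θ ← 116° +83° = 199°
crank pin P = (r cos θ, r sin θ) = (-17.019334, -5.860227)
h = r sin θ − e = -5.860227 − 11 = -16.860227
x = r cos θ + √(L² − h²) = -17.019334 + 159.109185 = 142.089851

142.0899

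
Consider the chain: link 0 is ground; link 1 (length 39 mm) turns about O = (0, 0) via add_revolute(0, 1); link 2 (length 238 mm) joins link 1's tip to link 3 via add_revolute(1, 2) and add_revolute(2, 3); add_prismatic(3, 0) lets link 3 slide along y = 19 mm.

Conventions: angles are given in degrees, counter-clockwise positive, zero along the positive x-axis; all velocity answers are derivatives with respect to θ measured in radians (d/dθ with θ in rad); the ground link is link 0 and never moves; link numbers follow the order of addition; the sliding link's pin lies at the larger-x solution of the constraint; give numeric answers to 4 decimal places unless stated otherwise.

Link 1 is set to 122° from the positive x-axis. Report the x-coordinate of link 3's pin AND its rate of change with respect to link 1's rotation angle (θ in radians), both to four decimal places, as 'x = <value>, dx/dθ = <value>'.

geometry: r = 39 mm, L = 238 mm, e = 19 mm
crank pin P = (r cos θ, r sin θ) = (-20.666851, 33.073876)
h = r sin θ − e = 33.073876 − 19 = 14.073876
x = r cos θ + √(L² − h²) = -20.666851 + 237.583514 = 216.916662
dx/dθ = −r sin θ − h·r cos θ/√(L² − h²) (θ in radians; h = 14.073876) = -31.849621

x = 216.9167, dx/dθ = -31.8496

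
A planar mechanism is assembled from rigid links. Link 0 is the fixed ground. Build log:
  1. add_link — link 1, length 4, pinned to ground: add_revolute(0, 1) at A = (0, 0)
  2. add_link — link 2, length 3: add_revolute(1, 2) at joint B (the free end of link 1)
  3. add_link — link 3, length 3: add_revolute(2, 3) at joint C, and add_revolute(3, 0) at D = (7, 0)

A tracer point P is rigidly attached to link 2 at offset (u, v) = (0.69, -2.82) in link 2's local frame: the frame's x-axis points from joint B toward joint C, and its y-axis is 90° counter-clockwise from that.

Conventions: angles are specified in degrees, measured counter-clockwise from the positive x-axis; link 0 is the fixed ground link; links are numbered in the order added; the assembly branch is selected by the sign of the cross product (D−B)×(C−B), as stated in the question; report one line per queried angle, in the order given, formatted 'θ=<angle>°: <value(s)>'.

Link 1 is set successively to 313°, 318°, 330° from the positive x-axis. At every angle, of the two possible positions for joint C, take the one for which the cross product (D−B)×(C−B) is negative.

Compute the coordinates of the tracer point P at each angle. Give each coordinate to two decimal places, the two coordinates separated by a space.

A=(0,0), D=(7.00,0)
θ=313°: B = A + 4.00·(cos313°, sin313°) = (2.7280, -2.9254)
θ=313°: |BD| = 5.1777
θ=313°: circle(B,3.00) ∩ circle(D,3.00): a=2.5888, h=1.5159
θ=313°:   candidates: C₊=(4.0075,-0.2120) cross=7.849; C₋=(5.7205,-2.7135) cross=-7.849
θ=313°:   branch - wants cross < 0 → take C=(5.7205,-2.7135) (cross=-7.849)
θ=313°: ex = (C−B)/|BC| = (0.9975,0.0707); ey = (-0.0707,0.9975)
θ=313°: P = B + 0.69·ex + -2.82·ey = (3.6155,-5.6896)
θ=318°: B = A + 4.00·(cos318°, sin318°) = (2.9726, -2.6765)
θ=318°: |BD| = 4.8357
θ=318°: circle(B,3.00) ∩ circle(D,3.00): a=2.4178, h=1.7760
θ=318°:   candidates: C₊=(4.0033,0.1409) cross=8.588; C₋=(5.9693,-2.8174) cross=-8.588
θ=318°:   branch - wants cross < 0 → take C=(5.9693,-2.8174) (cross=-8.588)
θ=318°: ex = (C−B)/|BC| = (0.9989,-0.0470); ey = (0.0470,0.9989)
θ=318°: P = B + 0.69·ex + -2.82·ey = (3.5294,-5.5258)
θ=330°: B = A + 4.00·(cos330°, sin330°) = (3.4641, -2.0000)
θ=330°: |BD| = 4.0623
θ=330°: circle(B,3.00) ∩ circle(D,3.00): a=2.0312, h=2.2078
θ=330°:   candidates: C₊=(4.1451,0.9217) cross=8.969; C₋=(6.3190,-2.9217) cross=-8.969
θ=330°:   branch - wants cross < 0 → take C=(6.3190,-2.9217) (cross=-8.969)
θ=330°: ex = (C−B)/|BC| = (0.9516,-0.3072); ey = (0.3072,0.9516)
θ=330°: P = B + 0.69·ex + -2.82·ey = (3.2543,-4.8956)

θ=313°: 3.62 -5.69
θ=318°: 3.53 -5.53
θ=330°: 3.25 -4.90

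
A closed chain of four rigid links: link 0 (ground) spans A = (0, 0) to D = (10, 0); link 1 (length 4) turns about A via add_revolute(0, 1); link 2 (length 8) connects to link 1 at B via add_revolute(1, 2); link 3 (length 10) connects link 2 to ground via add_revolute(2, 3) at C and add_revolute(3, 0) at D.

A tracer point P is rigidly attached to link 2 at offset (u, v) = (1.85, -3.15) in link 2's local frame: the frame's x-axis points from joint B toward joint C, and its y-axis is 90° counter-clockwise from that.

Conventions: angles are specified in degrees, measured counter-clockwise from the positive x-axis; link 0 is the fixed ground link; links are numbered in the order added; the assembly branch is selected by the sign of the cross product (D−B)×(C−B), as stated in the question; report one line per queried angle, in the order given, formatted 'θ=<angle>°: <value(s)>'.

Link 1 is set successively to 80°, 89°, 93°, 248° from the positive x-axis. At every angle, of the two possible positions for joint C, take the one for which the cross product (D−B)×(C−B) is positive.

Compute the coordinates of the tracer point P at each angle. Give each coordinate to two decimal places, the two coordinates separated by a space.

A=(0,0), D=(10.00,0)
θ=80°: B = A + 4.00·(cos80°, sin80°) = (0.6946, 3.9392)
θ=80°: |BD| = 10.1049
θ=80°: circle(B,8.00) ∩ circle(D,10.00): a=3.2711, h=7.3007
θ=80°:   candidates: C₊=(6.5530,9.3871) cross=73.772; C₋=(0.8608,-4.0590) cross=-73.772
θ=80°:   branch + wants cross > 0 → take C=(6.5530,9.3871) (cross=73.772)
θ=80°: ex = (C−B)/|BC| = (0.7323,0.6810); ey = (-0.6810,0.7323)
θ=80°: P = B + 1.85·ex + -3.15·ey = (4.1944,2.8923)
θ=89°: B = A + 4.00·(cos89°, sin89°) = (0.0698, 3.9994)
θ=89°: |BD| = 10.7053
θ=89°: circle(B,8.00) ∩ circle(D,10.00): a=3.6713, h=7.1079
θ=89°:   candidates: C₊=(6.1307,9.2211) cross=76.092; C₋=(0.8198,-3.9654) cross=-76.092
θ=89°:   branch + wants cross > 0 → take C=(6.1307,9.2211) (cross=76.092)
θ=89°: ex = (C−B)/|BC| = (0.7576,0.6527); ey = (-0.6527,0.7576)
θ=89°: P = B + 1.85·ex + -3.15·ey = (3.5274,2.8204)
θ=93°: B = A + 4.00·(cos93°, sin93°) = (-0.2093, 3.9945)
θ=93°: |BD| = 10.9630
θ=93°: circle(B,8.00) ∩ circle(D,10.00): a=3.8396, h=7.0184
θ=93°:   candidates: C₊=(5.9236,9.1314) cross=76.942; C₋=(0.8091,-3.9404) cross=-76.942
θ=93°:   branch + wants cross > 0 → take C=(5.9236,9.1314) (cross=76.942)
θ=93°: ex = (C−B)/|BC| = (0.7666,0.6421); ey = (-0.6421,0.7666)
θ=93°: P = B + 1.85·ex + -3.15·ey = (3.2315,2.7676)
θ=248°: B = A + 4.00·(cos248°, sin248°) = (-1.4984, -3.7087)
θ=248°: |BD| = 12.0817
θ=248°: circle(B,8.00) ∩ circle(D,10.00): a=4.5510, h=6.5794
θ=248°:   candidates: C₊=(0.8132,3.9500) cross=79.490; C₋=(4.8525,-8.5734) cross=-79.490
θ=248°:   branch + wants cross > 0 → take C=(0.8132,3.9500) (cross=79.490)
θ=248°: ex = (C−B)/|BC| = (0.2890,0.9573); ey = (-0.9573,0.2890)
θ=248°: P = B + 1.85·ex + -3.15·ey = (2.0518,-2.8479)

θ=80°: 4.19 2.89
θ=89°: 3.53 2.82
θ=93°: 3.23 2.77
θ=248°: 2.05 -2.85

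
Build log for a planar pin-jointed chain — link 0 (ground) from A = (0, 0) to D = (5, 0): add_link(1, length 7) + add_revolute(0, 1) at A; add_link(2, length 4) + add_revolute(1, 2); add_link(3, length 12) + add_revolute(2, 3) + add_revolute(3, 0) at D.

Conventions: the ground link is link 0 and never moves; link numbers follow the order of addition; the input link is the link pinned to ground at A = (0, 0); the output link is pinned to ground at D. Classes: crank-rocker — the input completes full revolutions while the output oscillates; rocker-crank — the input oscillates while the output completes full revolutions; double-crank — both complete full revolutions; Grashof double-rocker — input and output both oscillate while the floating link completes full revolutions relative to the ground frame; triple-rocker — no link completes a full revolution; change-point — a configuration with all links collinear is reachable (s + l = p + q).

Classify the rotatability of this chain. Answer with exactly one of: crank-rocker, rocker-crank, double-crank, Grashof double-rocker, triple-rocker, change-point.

lengths: ground=5, input=7, coupler=4, output=12
sorted: s=4 (shortest), l=12 (longest), p+q=12
s + l = 16 vs p + q = 12
s + l > p + q → non-Grashof → no link fully rotates → triple-rocker

triple-rocker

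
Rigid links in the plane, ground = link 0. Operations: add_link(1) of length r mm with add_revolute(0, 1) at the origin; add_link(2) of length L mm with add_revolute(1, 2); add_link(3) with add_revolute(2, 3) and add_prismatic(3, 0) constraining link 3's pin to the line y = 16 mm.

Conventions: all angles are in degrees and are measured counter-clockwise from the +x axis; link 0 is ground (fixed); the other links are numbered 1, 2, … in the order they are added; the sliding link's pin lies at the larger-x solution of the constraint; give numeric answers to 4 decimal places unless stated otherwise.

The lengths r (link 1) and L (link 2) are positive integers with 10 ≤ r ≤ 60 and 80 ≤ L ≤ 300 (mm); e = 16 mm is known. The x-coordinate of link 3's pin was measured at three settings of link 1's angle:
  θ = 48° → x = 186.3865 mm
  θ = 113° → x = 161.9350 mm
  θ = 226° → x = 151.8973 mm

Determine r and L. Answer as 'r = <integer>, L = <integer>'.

constraint per measurement: (x − r cos θ)² + (r sin θ − e)² = L²
subtracting the θ₁ and θ₂ equations cancels the r² and L² terms:
r = (x₁² − x₂²) / (2[(x₁cos θ₁ + e sin θ₁) − (x₂cos θ₂ + e sin θ₂)]) = 23.0000 → r = 23
L² = (x₁ − r cos θ₁)² + (r sin θ₁ − e)² = 29240.9948 → L = 171.0000 → L = 171
check at θ₃=226°: x = 151.8973 (printed 151.8973) ✓

r = 23, L = 171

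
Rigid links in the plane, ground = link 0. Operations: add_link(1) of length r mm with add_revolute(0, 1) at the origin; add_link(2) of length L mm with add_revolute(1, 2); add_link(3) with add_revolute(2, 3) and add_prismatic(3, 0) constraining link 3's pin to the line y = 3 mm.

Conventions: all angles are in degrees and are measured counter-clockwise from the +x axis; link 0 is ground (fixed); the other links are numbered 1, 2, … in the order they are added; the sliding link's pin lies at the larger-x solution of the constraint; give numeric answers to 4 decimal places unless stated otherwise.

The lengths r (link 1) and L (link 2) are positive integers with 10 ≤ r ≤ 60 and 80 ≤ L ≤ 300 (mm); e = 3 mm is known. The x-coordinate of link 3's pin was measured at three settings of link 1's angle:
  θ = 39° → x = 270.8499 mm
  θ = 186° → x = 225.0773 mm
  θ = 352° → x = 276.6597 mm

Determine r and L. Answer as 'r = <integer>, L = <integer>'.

constraint per measurement: (x − r cos θ)² + (r sin θ − e)² = L²
subtracting the θ₁ and θ₂ equations cancels the r² and L² terms:
r = (x₁² − x₂²) / (2[(x₁cos θ₁ + e sin θ₁) − (x₂cos θ₂ + e sin θ₂)]) = 26.0000 → r = 26
L² = (x₁ − r cos θ₁)² + (r sin θ₁ − e)² = 63001.0192 → L = 251.0000 → L = 251
check at θ₃=352°: x = 276.6597 (printed 276.6597) ✓

r = 26, L = 251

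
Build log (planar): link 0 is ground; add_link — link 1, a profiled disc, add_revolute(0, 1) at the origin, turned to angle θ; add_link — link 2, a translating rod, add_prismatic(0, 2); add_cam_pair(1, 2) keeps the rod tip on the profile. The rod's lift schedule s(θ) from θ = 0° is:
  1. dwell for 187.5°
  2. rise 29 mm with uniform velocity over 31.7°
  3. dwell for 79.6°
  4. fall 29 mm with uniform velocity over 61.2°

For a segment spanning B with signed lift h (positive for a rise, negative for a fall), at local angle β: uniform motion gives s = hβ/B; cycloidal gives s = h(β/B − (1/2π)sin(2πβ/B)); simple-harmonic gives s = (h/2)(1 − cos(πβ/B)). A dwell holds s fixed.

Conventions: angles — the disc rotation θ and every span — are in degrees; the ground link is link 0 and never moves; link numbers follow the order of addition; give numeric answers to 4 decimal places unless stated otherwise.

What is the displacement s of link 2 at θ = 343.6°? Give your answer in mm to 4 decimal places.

seg 1 [0°–187.5°] dwell: s stays 0.0000
seg 2 [187.5°–219.2°] uniform, h=29: full span → s += 29 → s = 29.0000
seg 3 [219.2°–298.8°] dwell: s stays 29.0000
seg 4 [298.8°–360°] uniform, h=-29: θ=343.6° here. β=44.8, B=61.2. -29·44.8/61.2 = -21.2288 → s = 7.7712

7.7712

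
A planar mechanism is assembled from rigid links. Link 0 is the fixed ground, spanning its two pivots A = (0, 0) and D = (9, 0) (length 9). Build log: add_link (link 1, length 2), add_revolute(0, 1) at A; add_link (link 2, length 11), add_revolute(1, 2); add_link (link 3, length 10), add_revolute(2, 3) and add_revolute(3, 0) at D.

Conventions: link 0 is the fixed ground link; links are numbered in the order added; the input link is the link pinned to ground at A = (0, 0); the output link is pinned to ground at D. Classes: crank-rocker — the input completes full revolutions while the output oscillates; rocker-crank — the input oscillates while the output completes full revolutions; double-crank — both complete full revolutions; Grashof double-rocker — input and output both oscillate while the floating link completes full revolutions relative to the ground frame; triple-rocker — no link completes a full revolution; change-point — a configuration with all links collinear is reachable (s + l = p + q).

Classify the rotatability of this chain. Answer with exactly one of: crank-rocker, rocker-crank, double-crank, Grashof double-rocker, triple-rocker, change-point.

lengths: ground=9, input=2, coupler=11, output=10
sorted: s=2 (shortest), l=11 (longest), p+q=19
s + l = 13 vs p + q = 19
s + l < p + q (Grashof) with shortest = input link → crank-rocker

crank-rocker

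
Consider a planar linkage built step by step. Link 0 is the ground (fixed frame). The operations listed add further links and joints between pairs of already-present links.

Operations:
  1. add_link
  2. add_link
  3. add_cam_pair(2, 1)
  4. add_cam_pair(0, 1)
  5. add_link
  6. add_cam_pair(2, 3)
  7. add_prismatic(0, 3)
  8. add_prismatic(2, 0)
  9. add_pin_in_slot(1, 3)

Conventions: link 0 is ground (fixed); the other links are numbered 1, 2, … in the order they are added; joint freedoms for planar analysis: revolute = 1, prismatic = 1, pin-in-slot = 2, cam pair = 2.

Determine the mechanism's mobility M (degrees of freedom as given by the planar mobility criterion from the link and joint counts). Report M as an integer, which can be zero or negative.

ground; <1,0,0>
#1 <2,0,0>
#2 <3,0,0>
C:2↔1 J2 <3,0,1>
C:0↔1 J2 <3,0,2>
#3 <4,0,2>
C:2↔3 J2 <4,0,3>
P:0↔3 J1 <4,1,3>
P:2↔0 J1 <4,2,3>
PS:1↔3 J2 <4,2,4>
3×3 − 2×2 − 1×4 = 1

M = 1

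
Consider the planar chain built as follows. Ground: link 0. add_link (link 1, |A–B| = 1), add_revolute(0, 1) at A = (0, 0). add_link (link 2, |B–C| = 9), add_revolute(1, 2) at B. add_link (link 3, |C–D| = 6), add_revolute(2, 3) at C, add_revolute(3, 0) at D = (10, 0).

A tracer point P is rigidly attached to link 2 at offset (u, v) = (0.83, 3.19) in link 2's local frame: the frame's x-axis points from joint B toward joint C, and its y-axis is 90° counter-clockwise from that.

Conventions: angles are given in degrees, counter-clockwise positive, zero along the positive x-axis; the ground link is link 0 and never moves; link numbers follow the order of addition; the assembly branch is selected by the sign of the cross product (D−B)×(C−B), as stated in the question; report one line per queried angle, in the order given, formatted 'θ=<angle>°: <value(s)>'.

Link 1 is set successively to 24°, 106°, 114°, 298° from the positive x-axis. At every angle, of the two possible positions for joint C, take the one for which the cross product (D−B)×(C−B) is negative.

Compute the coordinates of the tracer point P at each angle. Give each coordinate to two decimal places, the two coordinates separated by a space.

A=(0,0), D=(10.00,0)
θ=24°: B = A + 1.00·(cos24°, sin24°) = (0.9135, 0.4067)
θ=24°: |BD| = 9.0956
θ=24°: circle(B,9.00) ∩ circle(D,6.00): a=7.0215, h=5.6301
θ=24°:   candidates: C₊=(8.1798,5.7172) cross=51.209; C₋=(7.6763,-5.5317) cross=-51.209
θ=24°:   branch - wants cross < 0 → take C=(7.6763,-5.5317) (cross=-51.209)
θ=24°: ex = (C−B)/|BC| = (0.7514,-0.6598); ey = (0.6598,0.7514)
θ=24°: P = B + 0.83·ex + 3.19·ey = (3.6421,2.2561)
θ=106°: B = A + 1.00·(cos106°, sin106°) = (-0.2756, 0.9613)
θ=106°: |BD| = 10.3205
θ=106°: circle(B,9.00) ∩ circle(D,6.00): a=7.3404, h=5.2076
θ=106°:   candidates: C₊=(7.5179,5.4625) cross=53.745; C₋=(6.5478,-4.9074) cross=-53.745
θ=106°:   branch - wants cross < 0 → take C=(6.5478,-4.9074) (cross=-53.745)
θ=106°: ex = (C−B)/|BC| = (0.7582,-0.6521); ey = (0.6521,0.7582)
θ=106°: P = B + 0.83·ex + 3.19·ey = (2.4337,2.8386)
θ=114°: B = A + 1.00·(cos114°, sin114°) = (-0.4067, 0.9135)
θ=114°: |BD| = 10.4468
θ=114°: circle(B,9.00) ∩ circle(D,6.00): a=7.3772, h=5.1553
θ=114°:   candidates: C₊=(7.3930,5.4040) cross=53.857; C₋=(6.4913,-4.8672) cross=-53.857
θ=114°:   branch - wants cross < 0 → take C=(6.4913,-4.8672) (cross=-53.857)
θ=114°: ex = (C−B)/|BC| = (0.7665,-0.6423); ey = (0.6423,0.7665)
θ=114°: P = B + 0.83·ex + 3.19·ey = (2.2784,2.8254)
θ=298°: B = A + 1.00·(cos298°, sin298°) = (0.4695, -0.8829)
θ=298°: |BD| = 9.5713
θ=298°: circle(B,9.00) ∩ circle(D,6.00): a=7.1364, h=5.4837
θ=298°:   candidates: C₊=(7.0696,5.2357) cross=52.487; C₋=(8.0813,-5.6850) cross=-52.487
θ=298°:   branch - wants cross < 0 → take C=(8.0813,-5.6850) (cross=-52.487)
θ=298°: ex = (C−B)/|BC| = (0.8458,-0.5336); ey = (0.5336,0.8458)
θ=298°: P = B + 0.83·ex + 3.19·ey = (2.8735,1.3722)

θ=24°: 3.64 2.26
θ=106°: 2.43 2.84
θ=114°: 2.28 2.83
θ=298°: 2.87 1.37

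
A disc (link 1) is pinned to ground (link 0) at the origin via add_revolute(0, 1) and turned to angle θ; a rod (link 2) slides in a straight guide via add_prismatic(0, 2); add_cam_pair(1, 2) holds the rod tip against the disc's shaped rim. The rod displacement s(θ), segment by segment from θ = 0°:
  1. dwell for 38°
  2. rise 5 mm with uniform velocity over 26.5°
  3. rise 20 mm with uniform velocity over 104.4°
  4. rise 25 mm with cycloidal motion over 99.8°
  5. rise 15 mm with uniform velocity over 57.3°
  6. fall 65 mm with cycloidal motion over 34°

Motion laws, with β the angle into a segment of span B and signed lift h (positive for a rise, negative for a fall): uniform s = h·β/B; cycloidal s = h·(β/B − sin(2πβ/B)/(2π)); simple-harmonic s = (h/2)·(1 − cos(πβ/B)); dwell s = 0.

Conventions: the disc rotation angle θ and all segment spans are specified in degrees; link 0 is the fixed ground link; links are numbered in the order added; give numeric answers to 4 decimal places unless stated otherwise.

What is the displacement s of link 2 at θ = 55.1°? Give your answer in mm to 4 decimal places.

segment 1 (0° to 38°, dwell): s unchanged at 0.0000
θ = 55.1° falls in segment 2 (38° to 64.5°, uniform, h = 5): β = 55.1 − 38 = 17.1°, B = 26.5°; Δs = 5·17.1/26.5 = 3.2264; s = 0.0000 + 3.2264 = 3.2264

3.2264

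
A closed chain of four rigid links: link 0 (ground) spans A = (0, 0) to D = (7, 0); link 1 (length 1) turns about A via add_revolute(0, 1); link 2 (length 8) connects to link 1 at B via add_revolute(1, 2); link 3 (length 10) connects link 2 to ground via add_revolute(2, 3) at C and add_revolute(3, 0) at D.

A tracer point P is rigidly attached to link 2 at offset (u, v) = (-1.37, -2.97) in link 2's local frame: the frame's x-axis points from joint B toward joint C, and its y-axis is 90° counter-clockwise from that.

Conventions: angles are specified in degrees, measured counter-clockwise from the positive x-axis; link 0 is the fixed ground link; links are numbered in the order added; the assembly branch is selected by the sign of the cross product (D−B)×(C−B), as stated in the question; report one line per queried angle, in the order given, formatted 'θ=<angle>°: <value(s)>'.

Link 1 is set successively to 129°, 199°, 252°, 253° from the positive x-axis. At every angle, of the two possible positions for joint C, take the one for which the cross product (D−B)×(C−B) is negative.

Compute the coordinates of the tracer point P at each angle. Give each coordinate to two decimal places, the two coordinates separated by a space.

A=(0,0), D=(7.00,0)
θ=129°: B = A + 1.00·(cos129°, sin129°) = (-0.6293, 0.7771)
θ=129°: |BD| = 7.6688
θ=129°: circle(B,8.00) ∩ circle(D,10.00): a=1.4872, h=7.8605
θ=129°:   candidates: C₊=(1.6468,8.4465) cross=60.281; C₋=(0.0537,-7.1936) cross=-60.281
θ=129°:   branch - wants cross < 0 → take C=(0.0537,-7.1936) (cross=-60.281)
θ=129°: ex = (C−B)/|BC| = (0.0854,-0.9963); ey = (0.9963,0.0854)
θ=129°: P = B + -1.37·ex + -2.97·ey = (-3.7054,1.8886)
θ=199°: B = A + 1.00·(cos199°, sin199°) = (-0.9455, -0.3256)
θ=199°: |BD| = 7.9522
θ=199°: circle(B,8.00) ∩ circle(D,10.00): a=1.7126, h=7.8145
θ=199°:   candidates: C₊=(0.4457,7.5525) cross=62.143; C₋=(1.0855,-8.0634) cross=-62.143
θ=199°:   branch - wants cross < 0 → take C=(1.0855,-8.0634) (cross=-62.143)
θ=199°: ex = (C−B)/|BC| = (0.2539,-0.9672); ey = (0.9672,0.2539)
θ=199°: P = B + -1.37·ex + -2.97·ey = (-4.1660,0.2455)
θ=252°: B = A + 1.00·(cos252°, sin252°) = (-0.3090, -0.9511)
θ=252°: |BD| = 7.3706
θ=252°: circle(B,8.00) ∩ circle(D,10.00): a=1.2432, h=7.9028
θ=252°:   candidates: C₊=(-0.0959,7.0461) cross=58.249; C₋=(1.9435,-8.6274) cross=-58.249
θ=252°:   branch - wants cross < 0 → take C=(1.9435,-8.6274) (cross=-58.249)
θ=252°: ex = (C−B)/|BC| = (0.2816,-0.9595); ey = (0.9595,0.2816)
θ=252°: P = B + -1.37·ex + -2.97·ey = (-3.5446,-0.4727)
θ=253°: B = A + 1.00·(cos253°, sin253°) = (-0.2924, -0.9563)
θ=253°: |BD| = 7.3548
θ=253°: circle(B,8.00) ∩ circle(D,10.00): a=1.2300, h=7.9049
θ=253°:   candidates: C₊=(-0.1006,7.0414) cross=58.139; C₋=(1.9550,-8.6341) cross=-58.139
θ=253°:   branch - wants cross < 0 → take C=(1.9550,-8.6341) (cross=-58.139)
θ=253°: ex = (C−B)/|BC| = (0.2809,-0.9597); ey = (0.9597,0.2809)
θ=253°: P = B + -1.37·ex + -2.97·ey = (-3.5276,-0.4758)

θ=129°: -3.71 1.89
θ=199°: -4.17 0.25
θ=252°: -3.54 -0.47
θ=253°: -3.53 -0.48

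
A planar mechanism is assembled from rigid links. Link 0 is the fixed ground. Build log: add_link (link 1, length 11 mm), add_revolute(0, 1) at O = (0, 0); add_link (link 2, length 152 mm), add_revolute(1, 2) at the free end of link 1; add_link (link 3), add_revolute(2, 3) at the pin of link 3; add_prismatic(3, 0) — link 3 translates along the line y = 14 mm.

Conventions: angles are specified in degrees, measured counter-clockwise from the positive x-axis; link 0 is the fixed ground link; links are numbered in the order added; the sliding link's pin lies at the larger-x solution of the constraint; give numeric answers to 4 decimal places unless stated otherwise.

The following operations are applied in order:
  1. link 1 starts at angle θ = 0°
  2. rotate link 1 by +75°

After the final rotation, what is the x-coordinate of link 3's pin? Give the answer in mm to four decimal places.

geometry: r = 11 mm, L = 152 mm, e = 14 mm; θ starts at 0°
rotate link 1 by +75°: θ ← 0° +75° = 75°
crank pin P = (r cos θ, r sin θ) = (2.847009, 10.625184)
h = r sin θ − e = 10.625184 − 14 = -3.374816
x = r cos θ + √(L² − h²) = 2.847009 + 151.962530 = 154.809540

154.8095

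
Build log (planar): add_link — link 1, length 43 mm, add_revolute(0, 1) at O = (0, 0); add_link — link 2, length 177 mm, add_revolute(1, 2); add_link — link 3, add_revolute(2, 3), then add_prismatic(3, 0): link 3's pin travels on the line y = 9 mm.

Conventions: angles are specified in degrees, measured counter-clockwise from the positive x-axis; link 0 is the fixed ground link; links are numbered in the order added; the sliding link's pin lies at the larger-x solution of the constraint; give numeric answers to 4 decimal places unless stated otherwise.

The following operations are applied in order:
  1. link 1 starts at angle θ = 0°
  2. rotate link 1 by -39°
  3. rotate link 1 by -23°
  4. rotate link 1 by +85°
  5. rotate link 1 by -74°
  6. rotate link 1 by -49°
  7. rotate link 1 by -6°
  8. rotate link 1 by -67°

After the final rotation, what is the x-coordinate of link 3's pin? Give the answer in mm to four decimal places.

geometry: r = 43 mm, L = 177 mm, e = 9 mm; θ starts at 0°
rotate link 1 by -39°: θ ← 0° -39° = -39°
rotate link 1 by -23°: θ ← -39° -23° = -62°
rotate link 1 by +85°: θ ← -62° +85° = 23°
rotate link 1 by -74°: θ ← 23° -74° = -51°
rotate link 1 by -49°: θ ← -51° -49° = -100°
rotate link 1 by -6°: θ ← -100° -6° = -106°
rotate link 1 by -67°: θ ← -106° -67° = -173°
crank pin P = (r cos θ, r sin θ) = (-42.679485, -5.240382)
h = r sin θ − e = -5.240382 − 9 = -14.240382
x = r cos θ + √(L² − h²) = -42.679485 + 176.426221 = 133.746737

133.7467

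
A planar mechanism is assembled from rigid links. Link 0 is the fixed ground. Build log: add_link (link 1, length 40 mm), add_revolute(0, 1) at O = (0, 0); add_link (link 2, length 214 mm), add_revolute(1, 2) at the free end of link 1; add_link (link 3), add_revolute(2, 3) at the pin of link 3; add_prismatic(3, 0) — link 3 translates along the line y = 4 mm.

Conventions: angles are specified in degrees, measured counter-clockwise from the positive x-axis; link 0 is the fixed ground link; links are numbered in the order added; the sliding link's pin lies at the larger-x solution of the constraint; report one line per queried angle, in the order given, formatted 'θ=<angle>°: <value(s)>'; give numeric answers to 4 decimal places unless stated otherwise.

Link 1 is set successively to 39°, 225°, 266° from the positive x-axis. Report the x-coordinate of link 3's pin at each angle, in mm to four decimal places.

geometry: r = 40 mm, L = 214 mm, e = 4 mm
θ=39°: crank pin P = (r cos θ, r sin θ) = (31.085838, 25.172816)
θ=39°: h = r sin θ − e = 25.172816 − 4 = 21.172816
θ=39°: x = r cos θ + √(L² − h²) = 31.085838 + 212.950022 = 244.035860
θ=225°: crank pin P = (r cos θ, r sin θ) = (-28.284271, -28.284271)
θ=225°: h = r sin θ − e = -28.284271 − 4 = -32.284271
θ=225°: x = r cos θ + √(L² − h²) = -28.284271 + 211.550764 = 183.266493
θ=266°: crank pin P = (r cos θ, r sin θ) = (-2.790259, -39.902562)
θ=266°: h = r sin θ − e = -39.902562 − 4 = -43.902562
θ=266°: x = r cos θ + √(L² − h²) = -2.790259 + 209.448240 = 206.657981

θ=39°: 244.0359
θ=225°: 183.2665
θ=266°: 206.6580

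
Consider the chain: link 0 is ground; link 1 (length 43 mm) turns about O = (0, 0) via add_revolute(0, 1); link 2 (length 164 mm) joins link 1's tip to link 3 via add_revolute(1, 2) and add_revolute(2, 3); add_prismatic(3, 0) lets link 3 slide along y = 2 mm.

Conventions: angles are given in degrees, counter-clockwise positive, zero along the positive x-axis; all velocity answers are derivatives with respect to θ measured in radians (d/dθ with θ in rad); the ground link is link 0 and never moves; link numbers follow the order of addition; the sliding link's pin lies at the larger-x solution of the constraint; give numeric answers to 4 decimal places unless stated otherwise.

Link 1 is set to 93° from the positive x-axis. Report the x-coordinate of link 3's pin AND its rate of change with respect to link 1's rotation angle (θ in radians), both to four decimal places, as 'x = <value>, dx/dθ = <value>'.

geometry: r = 43 mm, L = 164 mm, e = 2 mm
crank pin P = (r cos θ, r sin θ) = (-2.250446, 42.941070)
h = r sin θ − e = 42.941070 − 2 = 40.941070
x = r cos θ + √(L² − h²) = -2.250446 + 158.807521 = 156.557075
dx/dθ = −r sin θ − h·r cos θ/√(L² − h²) (θ in radians; h = 40.941070) = -42.360898

x = 156.5571, dx/dθ = -42.3609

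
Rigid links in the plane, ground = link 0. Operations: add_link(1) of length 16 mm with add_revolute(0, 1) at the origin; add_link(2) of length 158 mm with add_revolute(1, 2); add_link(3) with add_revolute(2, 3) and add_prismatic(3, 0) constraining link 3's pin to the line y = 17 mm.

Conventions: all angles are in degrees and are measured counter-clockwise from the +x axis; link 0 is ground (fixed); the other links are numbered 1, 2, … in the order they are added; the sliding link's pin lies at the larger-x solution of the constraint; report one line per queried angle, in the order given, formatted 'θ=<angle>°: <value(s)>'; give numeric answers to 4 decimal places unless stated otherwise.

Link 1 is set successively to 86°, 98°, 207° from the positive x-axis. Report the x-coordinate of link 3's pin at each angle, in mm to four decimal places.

geometry: r = 16 mm, L = 158 mm, e = 17 mm
θ=86°: crank pin P = (r cos θ, r sin θ) = (1.116104, 15.961025)
θ=86°: h = r sin θ − e = 15.961025 − 17 = -1.038975
θ=86°: x = r cos θ + √(L² − h²) = 1.116104 + 157.996584 = 159.112688
θ=98°: crank pin P = (r cos θ, r sin θ) = (-2.226770, 15.844289)
θ=98°: h = r sin θ − e = 15.844289 − 17 = -1.155711
θ=98°: x = r cos θ + √(L² − h²) = -2.226770 + 157.995773 = 155.769004
θ=207°: crank pin P = (r cos θ, r sin θ) = (-14.256104, -7.263848)
θ=207°: h = r sin θ − e = -7.263848 − 17 = -24.263848
θ=207°: x = r cos θ + √(L² − h²) = -14.256104 + 156.125801 = 141.869696

θ=86°: 159.1127
θ=98°: 155.7690
θ=207°: 141.8697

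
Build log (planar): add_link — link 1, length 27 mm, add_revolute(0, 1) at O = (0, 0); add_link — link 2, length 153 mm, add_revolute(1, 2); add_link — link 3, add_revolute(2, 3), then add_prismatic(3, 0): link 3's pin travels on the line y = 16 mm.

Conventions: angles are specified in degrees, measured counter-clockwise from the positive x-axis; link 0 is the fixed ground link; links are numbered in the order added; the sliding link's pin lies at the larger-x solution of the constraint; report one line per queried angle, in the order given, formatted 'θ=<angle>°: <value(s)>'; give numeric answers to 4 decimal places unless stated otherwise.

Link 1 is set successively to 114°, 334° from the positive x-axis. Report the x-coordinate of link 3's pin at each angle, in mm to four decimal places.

geometry: r = 27 mm, L = 153 mm, e = 16 mm
θ=114°: crank pin P = (r cos θ, r sin θ) = (-10.981889, 24.665727)
θ=114°: h = r sin θ − e = 24.665727 − 16 = 8.665727
θ=114°: x = r cos θ + √(L² − h²) = -10.981889 + 152.754395 = 141.772506
θ=334°: crank pin P = (r cos θ, r sin θ) = (24.267439, -11.836021)
θ=334°: h = r sin θ − e = -11.836021 − 16 = -27.836021
θ=334°: x = r cos θ + √(L² − h²) = 24.267439 + 150.446522 = 174.713961

θ=114°: 141.7725
θ=334°: 174.7140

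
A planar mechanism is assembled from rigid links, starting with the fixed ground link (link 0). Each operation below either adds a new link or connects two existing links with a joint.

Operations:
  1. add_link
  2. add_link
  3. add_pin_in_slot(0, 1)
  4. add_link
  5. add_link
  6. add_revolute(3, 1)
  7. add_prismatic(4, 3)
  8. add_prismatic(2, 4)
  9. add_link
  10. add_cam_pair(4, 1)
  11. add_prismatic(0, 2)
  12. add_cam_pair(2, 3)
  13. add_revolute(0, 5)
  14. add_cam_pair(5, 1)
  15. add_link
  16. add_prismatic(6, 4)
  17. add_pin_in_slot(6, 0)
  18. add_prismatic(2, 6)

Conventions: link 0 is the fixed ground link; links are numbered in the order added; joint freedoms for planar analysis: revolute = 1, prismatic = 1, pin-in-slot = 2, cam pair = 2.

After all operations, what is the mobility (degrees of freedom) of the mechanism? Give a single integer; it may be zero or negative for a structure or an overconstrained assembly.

L=1 J1=0 J2=0
add link → L=2 J1=0 J2=0
add link → L=3 J1=0 J2=0
PS@0,1 dof=2 J2 → L=3 J1=0 J2=1
add link → L=4 J1=0 J2=1
add link → L=5 J1=0 J2=1
R@3,1 dof=1 J1 → L=5 J1=1 J2=1
P@4,3 dof=1 J1 → L=5 J1=2 J2=1
P@2,4 dof=1 J1 → L=5 J1=3 J2=1
add link → L=6 J1=3 J2=1
C@4,1 dof=2 J2 → L=6 J1=3 J2=2
P@0,2 dof=1 J1 → L=6 J1=4 J2=2
C@2,3 dof=2 J2 → L=6 J1=4 J2=3
R@0,5 dof=1 J1 → L=6 J1=5 J2=3
C@5,1 dof=2 J2 → L=6 J1=5 J2=4
add link → L=7 J1=5 J2=4
P@6,4 dof=1 J1 → L=7 J1=6 J2=4
PS@6,0 dof=2 J2 → L=7 J1=6 J2=5
P@2,6 dof=1 J1 → L=7 J1=7 J2=5
M=3(L−1)−2J1−J2=3·6−2·7−5=-1

M = -1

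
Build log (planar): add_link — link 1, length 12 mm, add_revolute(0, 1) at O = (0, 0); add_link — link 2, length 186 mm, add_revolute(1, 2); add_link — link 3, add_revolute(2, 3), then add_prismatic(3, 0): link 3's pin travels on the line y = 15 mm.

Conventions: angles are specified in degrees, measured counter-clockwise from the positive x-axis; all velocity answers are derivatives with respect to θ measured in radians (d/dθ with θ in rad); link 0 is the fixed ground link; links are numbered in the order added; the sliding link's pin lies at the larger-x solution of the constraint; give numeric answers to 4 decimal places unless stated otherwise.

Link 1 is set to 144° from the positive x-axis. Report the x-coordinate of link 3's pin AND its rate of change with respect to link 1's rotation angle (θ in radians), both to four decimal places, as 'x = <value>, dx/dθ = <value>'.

geometry: r = 12 mm, L = 186 mm, e = 15 mm
crank pin P = (r cos θ, r sin θ) = (-9.708204, 7.053423)
h = r sin θ − e = 7.053423 − 15 = -7.946577
x = r cos θ + √(L² − h²) = -9.708204 + 185.830170 = 176.121966
dx/dθ = −r sin θ − h·r cos θ/√(L² − h²) (θ in radians; h = -7.946577) = -7.468571

x = 176.1220, dx/dθ = -7.4686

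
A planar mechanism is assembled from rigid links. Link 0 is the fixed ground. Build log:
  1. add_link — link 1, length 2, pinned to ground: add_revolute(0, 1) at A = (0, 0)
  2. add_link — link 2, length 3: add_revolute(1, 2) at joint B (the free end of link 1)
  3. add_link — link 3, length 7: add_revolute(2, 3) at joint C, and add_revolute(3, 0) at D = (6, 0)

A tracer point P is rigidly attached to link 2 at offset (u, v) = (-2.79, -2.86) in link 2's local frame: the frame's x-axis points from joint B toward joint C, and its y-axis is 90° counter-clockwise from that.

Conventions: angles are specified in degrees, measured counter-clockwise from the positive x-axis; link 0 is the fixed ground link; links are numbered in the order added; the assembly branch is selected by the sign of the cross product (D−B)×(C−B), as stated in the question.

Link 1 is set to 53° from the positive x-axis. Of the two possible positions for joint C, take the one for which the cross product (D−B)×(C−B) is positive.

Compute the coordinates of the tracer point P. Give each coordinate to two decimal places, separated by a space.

A=(0,0), D=(6.00,0)
B = A + 2.00·(cos53°, sin53°) = (1.2036, 1.5973)
|BD| = 5.0553
circle(B,3.00) ∩ circle(D,7.00): a=-1.4285, h=2.6380
  candidates: C₊=(0.6818,4.5515) cross=13.336; C₋=(-0.9852,-0.4543) cross=-13.336
  branch + wants cross > 0 → take C=(0.6818,4.5515) (cross=13.336)
ex = (C−B)/|BC| = (-0.1740,0.9848); ey = (-0.9848,-0.1740)
P = B + -2.79·ex + -2.86·ey = (4.5054,-0.6527)

4.51 -0.65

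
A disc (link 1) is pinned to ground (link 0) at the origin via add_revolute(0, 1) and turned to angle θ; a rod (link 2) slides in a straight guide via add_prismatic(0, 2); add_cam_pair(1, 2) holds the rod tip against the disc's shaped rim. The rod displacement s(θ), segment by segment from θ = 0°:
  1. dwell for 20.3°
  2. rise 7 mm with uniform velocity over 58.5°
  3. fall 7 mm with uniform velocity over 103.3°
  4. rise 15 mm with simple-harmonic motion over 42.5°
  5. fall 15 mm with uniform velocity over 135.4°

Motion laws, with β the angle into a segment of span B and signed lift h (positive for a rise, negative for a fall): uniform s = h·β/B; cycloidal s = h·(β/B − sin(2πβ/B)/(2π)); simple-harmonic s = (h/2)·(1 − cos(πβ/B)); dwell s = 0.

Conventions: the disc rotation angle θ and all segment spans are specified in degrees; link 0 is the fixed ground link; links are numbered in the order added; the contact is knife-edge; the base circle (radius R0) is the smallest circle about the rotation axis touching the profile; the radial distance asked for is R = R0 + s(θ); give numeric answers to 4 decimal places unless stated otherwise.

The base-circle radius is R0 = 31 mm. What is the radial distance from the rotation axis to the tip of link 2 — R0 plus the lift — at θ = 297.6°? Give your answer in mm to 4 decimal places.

segment 1 (0° to 20.3°, dwell): s unchanged at 0.0000
segment 2 (20.3° to 78.8°, uniform, h = 7) is passed completely: s = 0.0000 + (7) = 7.0000
segment 3 (78.8° to 182.1°, uniform, h = -7) is passed completely: s = 7.0000 + (-7) = 0.0000
segment 4 (182.1° to 224.6°, simple-harmonic, h = 15) is passed completely: s = 0.0000 + (15) = 15.0000
θ = 297.6° falls in segment 5 (224.6° to 360°, uniform, h = -15): β = 297.6 − 224.6 = 73°, B = 135.4°; Δs = -15·73/135.4 = -8.0871; s = 15.0000 − 8.0871 = 6.9129
R = R0 + s = 31 + 6.9129 = 37.9129

37.9129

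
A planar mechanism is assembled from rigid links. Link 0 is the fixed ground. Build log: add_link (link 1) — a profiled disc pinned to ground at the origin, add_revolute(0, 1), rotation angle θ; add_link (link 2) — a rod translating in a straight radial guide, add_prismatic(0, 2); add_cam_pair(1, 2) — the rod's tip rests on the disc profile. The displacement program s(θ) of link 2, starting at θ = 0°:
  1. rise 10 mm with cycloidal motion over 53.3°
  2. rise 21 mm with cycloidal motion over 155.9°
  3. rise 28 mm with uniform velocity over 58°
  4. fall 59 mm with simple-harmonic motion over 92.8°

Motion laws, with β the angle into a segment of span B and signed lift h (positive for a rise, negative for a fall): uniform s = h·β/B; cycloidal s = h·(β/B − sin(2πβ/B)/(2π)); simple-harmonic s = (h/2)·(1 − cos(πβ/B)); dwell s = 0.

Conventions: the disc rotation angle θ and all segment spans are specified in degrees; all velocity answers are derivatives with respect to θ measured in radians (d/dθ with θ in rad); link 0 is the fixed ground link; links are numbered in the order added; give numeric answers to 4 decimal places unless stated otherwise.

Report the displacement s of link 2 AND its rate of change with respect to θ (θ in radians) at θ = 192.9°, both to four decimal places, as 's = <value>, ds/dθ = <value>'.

seg 1 [0°–53.3°] cycloidal, h=10: full span → s += 10 → s = 10.0000
seg 2 [53.3°–209.2°] cycloidal, h=21: θ=192.9° here. β=139.6, B=155.9. 21·(0.8954 − sin(2π·0.8954)/(2π)) = 20.8454 → s = 30.8454
velocity in seg [53.3°–209.2°] (cycloidal), θ in radians: β = 139.6° = 2.4365 rad, B = 155.9° = 2.7210 rad; ds/dθ = (h/B)(1 − cos(2πβ/B)) = (21/2.7210)(1 − cos(2π·0.8954)) = 1.606324 mm/rad

s = 30.8454, ds/dθ = 1.6063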